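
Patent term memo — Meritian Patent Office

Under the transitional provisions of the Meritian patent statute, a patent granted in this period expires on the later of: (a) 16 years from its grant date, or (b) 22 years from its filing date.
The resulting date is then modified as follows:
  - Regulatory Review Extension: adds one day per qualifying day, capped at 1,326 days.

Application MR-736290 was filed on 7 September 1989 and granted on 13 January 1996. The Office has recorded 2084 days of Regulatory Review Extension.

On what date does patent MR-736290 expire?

(a) grant + 16 years → 13 January 2012.
(b) filing + 22 years → 7 September 2011.
Later of the two: 13 January 2012.
Regulatory Review Extension: 2084 days claimed exceeds the 1326-day cap, so +1326 days → 31 August 2015.

2015-08-31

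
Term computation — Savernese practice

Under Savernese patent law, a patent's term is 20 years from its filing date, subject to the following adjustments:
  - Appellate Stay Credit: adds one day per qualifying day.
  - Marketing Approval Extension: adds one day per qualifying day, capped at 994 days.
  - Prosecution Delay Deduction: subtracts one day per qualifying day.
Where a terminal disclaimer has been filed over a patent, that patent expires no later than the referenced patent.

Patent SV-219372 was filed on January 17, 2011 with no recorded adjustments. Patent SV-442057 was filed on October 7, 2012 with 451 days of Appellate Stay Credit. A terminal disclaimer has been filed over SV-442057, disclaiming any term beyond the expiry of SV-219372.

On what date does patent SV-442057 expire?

Natural term of SV-442057:
  Base: filing + 20 years → 7 October 2032.
  Appellate Stay Credit: +451 days → 1 January 2034.
Expiry of referenced patent SV-219372:
  Base: filing + 20 years → 17 January 2031.
Terminal disclaimer: SV-442057 expires on the earlier of 1 January 2034 and 17 January 2031.

2031-01-17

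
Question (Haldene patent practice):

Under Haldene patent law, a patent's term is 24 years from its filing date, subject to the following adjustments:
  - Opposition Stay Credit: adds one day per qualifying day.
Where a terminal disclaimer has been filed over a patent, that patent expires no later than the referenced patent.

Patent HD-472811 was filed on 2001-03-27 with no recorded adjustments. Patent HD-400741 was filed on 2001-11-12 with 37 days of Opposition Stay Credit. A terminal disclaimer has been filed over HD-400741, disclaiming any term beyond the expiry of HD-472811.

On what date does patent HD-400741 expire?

Natural term of HD-400741:
  Base: filing + 24 years → 12 November 2025.
  Opposition Stay Credit: +37 days → 19 December 2025.
Expiry of referenced patent HD-472811:
  Base: filing + 24 years → 27 March 2025.
Terminal disclaimer: HD-400741 expires on the earlier of 19 December 2025 and 27 March 2025.

2025-03-27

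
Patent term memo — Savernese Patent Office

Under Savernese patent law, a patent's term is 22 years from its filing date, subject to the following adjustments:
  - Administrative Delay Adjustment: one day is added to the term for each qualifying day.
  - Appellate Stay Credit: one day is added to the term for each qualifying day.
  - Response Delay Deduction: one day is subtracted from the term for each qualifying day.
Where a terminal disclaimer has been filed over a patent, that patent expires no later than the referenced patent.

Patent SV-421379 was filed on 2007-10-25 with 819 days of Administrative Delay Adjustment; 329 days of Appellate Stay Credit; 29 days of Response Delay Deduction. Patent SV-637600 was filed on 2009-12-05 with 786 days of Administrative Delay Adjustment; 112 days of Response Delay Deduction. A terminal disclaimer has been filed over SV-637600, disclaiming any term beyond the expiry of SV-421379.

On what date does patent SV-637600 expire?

November 17, 2032

Natural term of SV-637600:
  Base: filing + 22 years → 5 December 2031.
  Administrative Delay Adjustment: +786 days → 29 January 2034.
  Response Delay Deduction: −112 days → 9 October 2033.
Expiry of referenced patent SV-421379:
  Base: filing + 22 years → 25 October 2029.
  Administrative Delay Adjustment: +819 days → 22 January 2032.
  Appellate Stay Credit: +329 days → 16 December 2032.
  Response Delay Deduction: −29 days → 17 November 2032.
Terminal disclaimer: SV-637600 expires on the earlier of 9 October 2033 and 17 November 2032.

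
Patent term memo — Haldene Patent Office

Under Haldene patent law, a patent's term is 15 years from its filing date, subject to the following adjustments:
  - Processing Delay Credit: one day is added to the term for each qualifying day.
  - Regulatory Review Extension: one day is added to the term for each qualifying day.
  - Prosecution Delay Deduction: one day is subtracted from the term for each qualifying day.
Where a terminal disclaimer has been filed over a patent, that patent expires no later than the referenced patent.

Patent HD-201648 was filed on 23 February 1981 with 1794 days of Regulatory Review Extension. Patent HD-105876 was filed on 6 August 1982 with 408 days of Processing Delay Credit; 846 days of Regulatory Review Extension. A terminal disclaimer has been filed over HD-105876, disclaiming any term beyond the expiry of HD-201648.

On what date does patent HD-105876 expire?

Natural term of HD-105876:
  Base: filing + 15 years → 6 August 1997.
  Processing Delay Credit: +408 days → 18 September 1998.
  Regulatory Review Extension: +846 days → 11 January 2001.
Expiry of referenced patent HD-201648:
  Base: filing + 15 years → 23 February 1996.
  Regulatory Review Extension: +1794 days → 21 January 2001.
Terminal disclaimer: HD-105876 expires on the earlier of 11 January 2001 and 21 January 2001.

2001-01-11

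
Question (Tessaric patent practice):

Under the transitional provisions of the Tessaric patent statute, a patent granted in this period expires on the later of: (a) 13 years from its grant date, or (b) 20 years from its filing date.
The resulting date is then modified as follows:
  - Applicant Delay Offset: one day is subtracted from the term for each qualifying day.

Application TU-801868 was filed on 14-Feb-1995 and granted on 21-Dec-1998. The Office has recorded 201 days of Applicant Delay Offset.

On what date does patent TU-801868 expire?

2014-07-28

(a) grant + 13 years → 21 December 2011.
(b) filing + 20 years → 14 February 2015.
Later of the two: 14 February 2015.
Applicant Delay Offset: −201 days → 28 July 2014.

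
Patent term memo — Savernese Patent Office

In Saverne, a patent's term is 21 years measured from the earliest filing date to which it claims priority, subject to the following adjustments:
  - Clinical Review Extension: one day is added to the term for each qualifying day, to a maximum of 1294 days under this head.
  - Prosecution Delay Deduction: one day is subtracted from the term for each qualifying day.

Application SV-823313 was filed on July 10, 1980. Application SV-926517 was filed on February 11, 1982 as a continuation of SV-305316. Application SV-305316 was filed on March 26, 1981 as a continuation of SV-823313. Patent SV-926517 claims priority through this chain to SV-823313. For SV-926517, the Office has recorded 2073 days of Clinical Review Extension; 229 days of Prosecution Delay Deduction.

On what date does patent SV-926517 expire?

June 9, 2004

Earliest priority filing: 10 July 1980.
Base term: 10 July 1980 + 21 years → 10 July 2001.
Clinical Review Extension: 2073 days claimed exceeds the 1294-day cap, so +1294 days → 24 January 2005.
Prosecution Delay Deduction: −229 days → 9 June 2004.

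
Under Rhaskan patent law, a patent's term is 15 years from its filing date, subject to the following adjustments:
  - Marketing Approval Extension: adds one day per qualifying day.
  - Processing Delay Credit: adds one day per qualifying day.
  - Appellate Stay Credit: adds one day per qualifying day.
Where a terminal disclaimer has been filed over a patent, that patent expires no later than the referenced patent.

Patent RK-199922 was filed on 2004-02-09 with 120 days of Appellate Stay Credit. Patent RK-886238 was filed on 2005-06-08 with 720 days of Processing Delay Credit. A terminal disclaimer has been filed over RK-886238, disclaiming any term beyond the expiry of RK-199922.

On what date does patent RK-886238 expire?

Natural term of RK-886238:
  Base: filing + 15 years → 8 June 2020.
  Processing Delay Credit: +720 days → 29 May 2022.
Expiry of referenced patent RK-199922:
  Base: filing + 15 years → 9 February 2019.
  Appellate Stay Credit: +120 days → 9 June 2019.
Terminal disclaimer: RK-886238 expires on the earlier of 29 May 2022 and 9 June 2019.

June 9, 2019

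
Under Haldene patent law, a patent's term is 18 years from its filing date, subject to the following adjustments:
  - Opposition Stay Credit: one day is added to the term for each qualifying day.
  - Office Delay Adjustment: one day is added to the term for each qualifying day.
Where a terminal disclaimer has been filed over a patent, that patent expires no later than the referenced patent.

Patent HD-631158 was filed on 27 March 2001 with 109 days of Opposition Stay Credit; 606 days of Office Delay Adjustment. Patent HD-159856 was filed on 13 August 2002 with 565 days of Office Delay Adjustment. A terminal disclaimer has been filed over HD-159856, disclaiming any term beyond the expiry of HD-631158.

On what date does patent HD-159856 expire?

March 11, 2021

Natural term of HD-159856:
  Base: filing + 18 years → 13 August 2020.
  Office Delay Adjustment: +565 days → 1 March 2022.
Expiry of referenced patent HD-631158:
  Base: filing + 18 years → 27 March 2019.
  Opposition Stay Credit: +109 days → 14 July 2019.
  Office Delay Adjustment: +606 days → 11 March 2021.
Terminal disclaimer: HD-159856 expires on the earlier of 1 March 2022 and 11 March 2021.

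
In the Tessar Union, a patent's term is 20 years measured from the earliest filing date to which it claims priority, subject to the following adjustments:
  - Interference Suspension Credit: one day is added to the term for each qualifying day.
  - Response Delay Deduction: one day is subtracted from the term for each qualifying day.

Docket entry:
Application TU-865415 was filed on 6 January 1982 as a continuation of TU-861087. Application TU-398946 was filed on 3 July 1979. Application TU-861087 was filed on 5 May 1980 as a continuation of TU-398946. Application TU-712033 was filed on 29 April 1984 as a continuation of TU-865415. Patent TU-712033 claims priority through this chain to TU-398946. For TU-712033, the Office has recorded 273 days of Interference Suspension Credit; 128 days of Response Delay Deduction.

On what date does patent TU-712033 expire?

1999-11-25

Earliest priority filing: 3 July 1979.
Base term: 3 July 1979 + 20 years → 3 July 1999.
Interference Suspension Credit: +273 days → 1 April 2000.
Response Delay Deduction: −128 days → 25 November 1999.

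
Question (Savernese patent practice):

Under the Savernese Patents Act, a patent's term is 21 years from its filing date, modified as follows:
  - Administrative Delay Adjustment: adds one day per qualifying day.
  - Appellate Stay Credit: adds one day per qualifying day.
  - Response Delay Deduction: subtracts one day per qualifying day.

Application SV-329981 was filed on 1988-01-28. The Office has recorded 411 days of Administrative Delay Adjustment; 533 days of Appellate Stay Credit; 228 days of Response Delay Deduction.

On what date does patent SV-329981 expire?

January 14, 2011

Base term: filing date + 21 years → 28 January 2009.
Administrative Delay Adjustment: +411 days → 15 March 2010.
Appellate Stay Credit: +533 days → 30 August 2011.
Response Delay Deduction: −228 days → 14 January 2011.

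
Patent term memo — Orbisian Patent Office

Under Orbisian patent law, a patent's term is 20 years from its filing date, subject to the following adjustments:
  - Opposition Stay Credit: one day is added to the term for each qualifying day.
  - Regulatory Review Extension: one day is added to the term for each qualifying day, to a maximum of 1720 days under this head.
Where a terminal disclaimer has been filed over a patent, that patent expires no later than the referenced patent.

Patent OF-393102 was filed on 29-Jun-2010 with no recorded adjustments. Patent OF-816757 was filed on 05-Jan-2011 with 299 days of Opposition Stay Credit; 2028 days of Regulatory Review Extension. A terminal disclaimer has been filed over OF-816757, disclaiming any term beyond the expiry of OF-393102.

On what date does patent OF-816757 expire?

2030-06-29

Natural term of OF-816757:
  Base: filing + 20 years → 5 January 2031.
  Opposition Stay Credit: +299 days → 31 October 2031.
  Regulatory Review Extension: 2028 days claimed exceeds the 1720-day cap, so +1720 days → 16 July 2036.
Expiry of referenced patent OF-393102:
  Base: filing + 20 years → 29 June 2030.
Terminal disclaimer: OF-816757 expires on the earlier of 16 July 2036 and 29 June 2030.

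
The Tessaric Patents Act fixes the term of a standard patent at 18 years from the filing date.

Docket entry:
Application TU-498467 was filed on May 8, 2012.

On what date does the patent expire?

2030-05-08

Filing date + 18 years → 8 May 2030.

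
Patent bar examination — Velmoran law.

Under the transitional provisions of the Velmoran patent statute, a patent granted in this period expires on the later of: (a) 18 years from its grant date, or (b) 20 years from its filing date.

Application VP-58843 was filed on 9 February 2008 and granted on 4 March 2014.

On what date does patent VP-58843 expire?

(a) grant + 18 years → 4 March 2032.
(b) filing + 20 years → 9 February 2028.
Later of the two: 4 March 2032.

March 4, 2032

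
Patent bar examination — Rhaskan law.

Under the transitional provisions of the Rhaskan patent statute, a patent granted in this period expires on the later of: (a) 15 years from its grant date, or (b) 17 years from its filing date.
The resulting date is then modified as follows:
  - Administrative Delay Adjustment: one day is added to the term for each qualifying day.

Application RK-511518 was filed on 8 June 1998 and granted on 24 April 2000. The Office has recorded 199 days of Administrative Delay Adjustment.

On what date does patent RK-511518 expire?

(a) grant + 15 years → 24 April 2015.
(b) filing + 17 years → 8 June 2015.
Later of the two: 8 June 2015.
Administrative Delay Adjustment: +199 days → 24 December 2015.

2015-12-24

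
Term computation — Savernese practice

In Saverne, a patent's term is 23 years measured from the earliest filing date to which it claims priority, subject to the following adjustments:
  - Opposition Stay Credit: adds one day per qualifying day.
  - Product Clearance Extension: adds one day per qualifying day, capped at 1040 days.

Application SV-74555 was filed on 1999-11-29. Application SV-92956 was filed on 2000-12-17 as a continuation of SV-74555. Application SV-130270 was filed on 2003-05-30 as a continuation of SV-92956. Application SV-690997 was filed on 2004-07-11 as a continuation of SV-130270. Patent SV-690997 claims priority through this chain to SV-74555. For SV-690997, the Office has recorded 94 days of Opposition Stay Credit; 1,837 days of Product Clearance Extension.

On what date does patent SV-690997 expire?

Earliest priority filing: 29 November 1999.
Base term: 29 November 1999 + 23 years → 29 November 2022.
Opposition Stay Credit: +94 days → 3 March 2023.
Product Clearance Extension: 1837 days claimed exceeds the 1040-day cap, so +1040 days → 6 January 2026.

January 6, 2026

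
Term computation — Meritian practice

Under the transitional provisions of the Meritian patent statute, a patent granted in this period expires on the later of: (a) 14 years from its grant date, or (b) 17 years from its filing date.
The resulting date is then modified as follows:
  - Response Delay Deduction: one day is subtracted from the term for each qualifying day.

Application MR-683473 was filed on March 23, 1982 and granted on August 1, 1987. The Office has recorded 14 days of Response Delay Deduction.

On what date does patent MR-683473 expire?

(a) grant + 14 years → 1 August 2001.
(b) filing + 17 years → 23 March 1999.
Later of the two: 1 August 2001.
Response Delay Deduction: −14 days → 18 July 2001.

2001-07-18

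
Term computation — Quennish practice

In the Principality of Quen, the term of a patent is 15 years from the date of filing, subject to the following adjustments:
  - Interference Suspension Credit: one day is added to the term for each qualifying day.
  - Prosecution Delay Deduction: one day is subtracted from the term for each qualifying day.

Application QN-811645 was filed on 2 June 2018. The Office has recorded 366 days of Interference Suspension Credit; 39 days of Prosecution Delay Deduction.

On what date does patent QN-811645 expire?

2034-04-25

Base term: filing date + 15 years → 2 June 2033.
Interference Suspension Credit: +366 days → 3 June 2034.
Prosecution Delay Deduction: −39 days → 25 April 2034.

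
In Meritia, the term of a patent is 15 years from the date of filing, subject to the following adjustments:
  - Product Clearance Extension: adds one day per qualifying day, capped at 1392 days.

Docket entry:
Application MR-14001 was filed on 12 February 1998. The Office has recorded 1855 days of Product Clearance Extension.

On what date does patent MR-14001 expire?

Base term: filing date + 15 years → 12 February 2013.
Product Clearance Extension: 1855 days claimed exceeds the 1392-day cap, so +1392 days → 5 December 2016.

December 5, 2016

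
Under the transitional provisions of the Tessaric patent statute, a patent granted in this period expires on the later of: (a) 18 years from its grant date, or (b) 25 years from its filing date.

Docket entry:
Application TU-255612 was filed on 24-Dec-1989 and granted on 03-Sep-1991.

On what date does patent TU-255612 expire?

(a) grant + 18 years → 3 September 2009.
(b) filing + 25 years → 24 December 2014.
Later of the two: 24 December 2014.

2014-12-24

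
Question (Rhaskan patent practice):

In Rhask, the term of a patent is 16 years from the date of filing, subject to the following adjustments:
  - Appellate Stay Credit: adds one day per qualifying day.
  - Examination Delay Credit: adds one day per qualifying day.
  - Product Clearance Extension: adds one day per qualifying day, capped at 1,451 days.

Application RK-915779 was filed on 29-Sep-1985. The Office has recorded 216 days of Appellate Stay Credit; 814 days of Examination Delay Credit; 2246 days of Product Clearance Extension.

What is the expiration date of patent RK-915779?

Base term: filing date + 16 years → 29 September 2001.
Appellate Stay Credit: +216 days → 3 May 2002.
Examination Delay Credit: +814 days → 25 July 2004.
Product Clearance Extension: 2246 days claimed exceeds the 1451-day cap, so +1451 days → 15 July 2008.

2008-07-15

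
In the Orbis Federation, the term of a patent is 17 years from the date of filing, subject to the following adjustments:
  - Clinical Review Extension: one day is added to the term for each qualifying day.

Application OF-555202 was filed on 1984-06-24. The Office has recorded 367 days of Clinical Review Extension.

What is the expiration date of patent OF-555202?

Base term: filing date + 17 years → 24 June 2001.
Clinical Review Extension: +367 days → 26 June 2002.

2002-06-26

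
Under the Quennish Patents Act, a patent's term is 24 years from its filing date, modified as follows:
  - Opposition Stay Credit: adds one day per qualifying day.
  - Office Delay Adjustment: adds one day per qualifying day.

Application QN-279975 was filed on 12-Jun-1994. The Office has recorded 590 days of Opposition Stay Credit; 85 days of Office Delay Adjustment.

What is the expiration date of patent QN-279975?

Base term: filing date + 24 years → 12 June 2018.
Opposition Stay Credit: +590 days → 23 January 2020.
Office Delay Adjustment: +85 days → 17 April 2020.

2020-04-17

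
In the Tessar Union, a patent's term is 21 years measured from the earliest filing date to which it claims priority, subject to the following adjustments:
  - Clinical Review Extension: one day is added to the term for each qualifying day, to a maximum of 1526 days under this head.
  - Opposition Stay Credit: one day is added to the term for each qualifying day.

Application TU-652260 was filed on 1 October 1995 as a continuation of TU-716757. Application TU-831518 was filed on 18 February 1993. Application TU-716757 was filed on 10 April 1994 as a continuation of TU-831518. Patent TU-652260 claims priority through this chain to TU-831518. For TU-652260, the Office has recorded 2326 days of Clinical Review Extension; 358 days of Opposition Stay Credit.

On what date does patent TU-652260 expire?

2019-04-17

Earliest priority filing: 18 February 1993.
Base term: 18 February 1993 + 21 years → 18 February 2014.
Clinical Review Extension: 2326 days claimed exceeds the 1526-day cap, so +1526 days → 24 April 2018.
Opposition Stay Credit: +358 days → 17 April 2019.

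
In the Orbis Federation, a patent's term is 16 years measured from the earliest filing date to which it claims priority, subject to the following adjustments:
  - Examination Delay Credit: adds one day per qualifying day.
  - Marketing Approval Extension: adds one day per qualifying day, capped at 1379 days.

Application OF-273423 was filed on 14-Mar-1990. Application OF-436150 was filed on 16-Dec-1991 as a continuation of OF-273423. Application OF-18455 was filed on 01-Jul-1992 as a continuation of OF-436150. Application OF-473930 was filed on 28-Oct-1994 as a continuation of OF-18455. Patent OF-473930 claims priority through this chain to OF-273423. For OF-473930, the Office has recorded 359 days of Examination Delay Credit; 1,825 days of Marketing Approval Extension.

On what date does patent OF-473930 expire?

Earliest priority filing: 14 March 1990.
Base term: 14 March 1990 + 16 years → 14 March 2006.
Examination Delay Credit: +359 days → 8 March 2007.
Marketing Approval Extension: 1825 days claimed exceeds the 1379-day cap, so +1379 days → 16 December 2010.

December 16, 2010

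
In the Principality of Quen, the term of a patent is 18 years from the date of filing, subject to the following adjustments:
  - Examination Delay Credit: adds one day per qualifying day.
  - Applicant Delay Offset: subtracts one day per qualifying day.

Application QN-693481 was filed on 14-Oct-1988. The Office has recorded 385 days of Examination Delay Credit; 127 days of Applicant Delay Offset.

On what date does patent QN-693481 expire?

2007-06-29

Base term: filing date + 18 years → 14 October 2006.
Examination Delay Credit: +385 days → 3 November 2007.
Applicant Delay Offset: −127 days → 29 June 2007.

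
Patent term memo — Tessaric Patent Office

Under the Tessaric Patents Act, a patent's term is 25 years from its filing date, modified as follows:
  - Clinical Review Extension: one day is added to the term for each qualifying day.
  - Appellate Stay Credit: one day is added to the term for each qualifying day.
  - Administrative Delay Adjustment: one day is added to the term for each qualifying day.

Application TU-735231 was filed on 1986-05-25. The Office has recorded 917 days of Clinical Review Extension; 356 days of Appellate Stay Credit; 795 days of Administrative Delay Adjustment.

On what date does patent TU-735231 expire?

January 21, 2017

Base term: filing date + 25 years → 25 May 2011.
Clinical Review Extension: +917 days → 27 November 2013.
Appellate Stay Credit: +356 days → 18 November 2014.
Administrative Delay Adjustment: +795 days → 21 January 2017.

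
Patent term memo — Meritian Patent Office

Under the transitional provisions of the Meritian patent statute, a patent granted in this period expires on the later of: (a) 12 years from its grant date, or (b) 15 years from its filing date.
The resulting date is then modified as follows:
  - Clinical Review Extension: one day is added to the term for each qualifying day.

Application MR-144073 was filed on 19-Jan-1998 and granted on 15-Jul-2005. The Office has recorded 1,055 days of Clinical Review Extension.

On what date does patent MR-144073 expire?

(a) grant + 12 years → 15 July 2017.
(b) filing + 15 years → 19 January 2013.
Later of the two: 15 July 2017.
Clinical Review Extension: +1055 days → 4 June 2020.

June 4, 2020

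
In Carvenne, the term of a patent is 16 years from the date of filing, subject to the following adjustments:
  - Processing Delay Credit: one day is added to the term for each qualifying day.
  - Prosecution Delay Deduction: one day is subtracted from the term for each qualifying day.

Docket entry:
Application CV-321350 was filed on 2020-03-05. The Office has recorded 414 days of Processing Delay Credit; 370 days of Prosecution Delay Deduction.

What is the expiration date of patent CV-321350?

Base term: filing date + 16 years → 5 March 2036.
Processing Delay Credit: +414 days → 23 April 2037.
Prosecution Delay Deduction: −370 days → 18 April 2036.

April 18, 2036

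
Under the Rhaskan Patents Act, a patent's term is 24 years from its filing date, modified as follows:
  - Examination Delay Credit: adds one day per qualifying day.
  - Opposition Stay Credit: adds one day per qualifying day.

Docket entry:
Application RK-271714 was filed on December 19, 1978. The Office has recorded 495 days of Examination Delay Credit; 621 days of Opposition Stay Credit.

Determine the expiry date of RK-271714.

2006-01-08

Base term: filing date + 24 years → 19 December 2002.
Examination Delay Credit: +495 days → 27 April 2004.
Opposition Stay Credit: +621 days → 8 January 2006.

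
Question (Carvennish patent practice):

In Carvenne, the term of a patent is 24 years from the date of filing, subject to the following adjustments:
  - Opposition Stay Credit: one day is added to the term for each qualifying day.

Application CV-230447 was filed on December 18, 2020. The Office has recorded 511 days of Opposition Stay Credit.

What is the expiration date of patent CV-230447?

Base term: filing date + 24 years → 18 December 2044.
Opposition Stay Credit: +511 days → 13 May 2046.

2046-05-13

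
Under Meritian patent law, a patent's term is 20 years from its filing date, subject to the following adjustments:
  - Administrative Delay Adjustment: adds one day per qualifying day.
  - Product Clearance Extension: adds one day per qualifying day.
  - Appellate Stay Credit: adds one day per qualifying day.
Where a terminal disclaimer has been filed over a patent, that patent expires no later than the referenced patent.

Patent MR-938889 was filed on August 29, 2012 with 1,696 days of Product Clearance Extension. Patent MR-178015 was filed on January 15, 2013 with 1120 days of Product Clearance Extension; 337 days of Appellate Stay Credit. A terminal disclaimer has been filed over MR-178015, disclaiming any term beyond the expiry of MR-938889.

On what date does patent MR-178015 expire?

January 11, 2037

Natural term of MR-178015:
  Base: filing + 20 years → 15 January 2033.
  Product Clearance Extension: +1120 days → 9 February 2036.
  Appellate Stay Credit: +337 days → 11 January 2037.
Expiry of referenced patent MR-938889:
  Base: filing + 20 years → 29 August 2032.
  Product Clearance Extension: +1696 days → 21 April 2037.
Terminal disclaimer: MR-178015 expires on the earlier of 11 January 2037 and 21 April 2037.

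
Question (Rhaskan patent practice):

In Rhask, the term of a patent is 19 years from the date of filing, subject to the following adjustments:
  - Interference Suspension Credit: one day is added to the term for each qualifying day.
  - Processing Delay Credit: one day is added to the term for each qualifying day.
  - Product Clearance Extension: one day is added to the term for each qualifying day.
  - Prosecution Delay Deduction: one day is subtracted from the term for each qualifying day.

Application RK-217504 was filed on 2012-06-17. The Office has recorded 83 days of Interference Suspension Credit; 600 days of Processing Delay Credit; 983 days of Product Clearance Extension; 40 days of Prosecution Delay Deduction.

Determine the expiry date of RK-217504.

2035-11-29

Base term: filing date + 19 years → 17 June 2031.
Interference Suspension Credit: +83 days → 8 September 2031.
Processing Delay Credit: +600 days → 30 April 2033.
Product Clearance Extension: +983 days → 8 January 2036.
Prosecution Delay Deduction: −40 days → 29 November 2035.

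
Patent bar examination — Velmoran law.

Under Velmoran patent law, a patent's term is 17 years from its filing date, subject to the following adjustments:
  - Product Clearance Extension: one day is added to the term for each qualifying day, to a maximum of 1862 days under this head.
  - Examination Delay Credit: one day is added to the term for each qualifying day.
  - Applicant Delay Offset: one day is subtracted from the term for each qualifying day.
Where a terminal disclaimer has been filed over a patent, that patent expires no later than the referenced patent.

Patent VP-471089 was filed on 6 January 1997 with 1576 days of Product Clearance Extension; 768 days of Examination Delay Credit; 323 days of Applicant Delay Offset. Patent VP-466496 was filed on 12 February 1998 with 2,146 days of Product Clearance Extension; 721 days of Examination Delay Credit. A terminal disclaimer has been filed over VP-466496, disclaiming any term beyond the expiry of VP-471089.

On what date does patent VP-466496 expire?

July 20, 2019

Natural term of VP-466496:
  Base: filing + 17 years → 12 February 2015.
  Product Clearance Extension: 2146 days claimed exceeds the 1862-day cap, so +1862 days → 19 March 2020.
  Examination Delay Credit: +721 days → 10 March 2022.
Expiry of referenced patent VP-471089:
  Base: filing + 17 years → 6 January 2014.
  Product Clearance Extension: 1576 days (within the 1862-day cap) → +1576 days → 1 May 2018.
  Examination Delay Credit: +768 days → 7 June 2020.
  Applicant Delay Offset: −323 days → 20 July 2019.
Terminal disclaimer: VP-466496 expires on the earlier of 10 March 2022 and 20 July 2019.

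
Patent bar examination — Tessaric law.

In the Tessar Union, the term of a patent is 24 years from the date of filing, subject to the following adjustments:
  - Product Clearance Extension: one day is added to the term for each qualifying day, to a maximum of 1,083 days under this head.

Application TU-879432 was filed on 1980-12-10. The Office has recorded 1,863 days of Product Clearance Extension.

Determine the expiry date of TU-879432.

November 28, 2007

Base term: filing date + 24 years → 10 December 2004.
Product Clearance Extension: 1863 days claimed exceeds the 1083-day cap, so +1083 days → 28 November 2007.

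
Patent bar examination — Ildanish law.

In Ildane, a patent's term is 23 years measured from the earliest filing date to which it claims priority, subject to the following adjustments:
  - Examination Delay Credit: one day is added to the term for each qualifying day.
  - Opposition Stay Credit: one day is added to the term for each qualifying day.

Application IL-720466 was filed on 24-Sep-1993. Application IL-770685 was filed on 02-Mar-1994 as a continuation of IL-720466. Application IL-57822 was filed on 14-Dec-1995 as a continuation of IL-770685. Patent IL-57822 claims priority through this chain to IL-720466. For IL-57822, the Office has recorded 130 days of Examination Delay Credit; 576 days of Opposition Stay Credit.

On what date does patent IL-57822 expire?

2018-08-31

Earliest priority filing: 24 September 1993.
Base term: 24 September 1993 + 23 years → 24 September 2016.
Examination Delay Credit: +130 days → 1 February 2017.
Opposition Stay Credit: +576 days → 31 August 2018.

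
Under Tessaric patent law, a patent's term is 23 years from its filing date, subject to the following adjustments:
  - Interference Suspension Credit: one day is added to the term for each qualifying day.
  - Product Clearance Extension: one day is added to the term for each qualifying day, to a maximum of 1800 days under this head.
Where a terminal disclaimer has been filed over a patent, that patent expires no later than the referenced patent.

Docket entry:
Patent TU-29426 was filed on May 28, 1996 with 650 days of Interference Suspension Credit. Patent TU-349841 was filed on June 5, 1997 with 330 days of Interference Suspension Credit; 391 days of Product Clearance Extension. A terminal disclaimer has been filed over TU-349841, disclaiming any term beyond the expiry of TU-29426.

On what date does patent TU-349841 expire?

Natural term of TU-349841:
  Base: filing + 23 years → 5 June 2020.
  Interference Suspension Credit: +330 days → 1 May 2021.
  Product Clearance Extension: 391 days (within the 1800-day cap) → +391 days → 27 May 2022.
Expiry of referenced patent TU-29426:
  Base: filing + 23 years → 28 May 2019.
  Interference Suspension Credit: +650 days → 8 March 2021.
Terminal disclaimer: TU-349841 expires on the earlier of 27 May 2022 and 8 March 2021.

March 8, 2021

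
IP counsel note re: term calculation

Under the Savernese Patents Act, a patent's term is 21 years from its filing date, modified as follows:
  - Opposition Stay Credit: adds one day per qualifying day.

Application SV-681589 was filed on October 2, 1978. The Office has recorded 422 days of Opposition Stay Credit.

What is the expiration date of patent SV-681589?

Base term: filing date + 21 years → 2 October 1999.
Opposition Stay Credit: +422 days → 27 November 2000.

2000-11-27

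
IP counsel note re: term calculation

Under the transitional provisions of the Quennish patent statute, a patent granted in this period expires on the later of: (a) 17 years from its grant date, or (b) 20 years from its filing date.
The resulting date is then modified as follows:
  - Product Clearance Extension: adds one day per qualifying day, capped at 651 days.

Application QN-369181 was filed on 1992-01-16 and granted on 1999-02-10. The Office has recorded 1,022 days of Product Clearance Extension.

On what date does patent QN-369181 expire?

(a) grant + 17 years → 10 February 2016.
(b) filing + 20 years → 16 January 2012.
Later of the two: 10 February 2016.
Product Clearance Extension: 1022 days claimed exceeds the 651-day cap, so +651 days → 22 November 2017.

November 22, 2017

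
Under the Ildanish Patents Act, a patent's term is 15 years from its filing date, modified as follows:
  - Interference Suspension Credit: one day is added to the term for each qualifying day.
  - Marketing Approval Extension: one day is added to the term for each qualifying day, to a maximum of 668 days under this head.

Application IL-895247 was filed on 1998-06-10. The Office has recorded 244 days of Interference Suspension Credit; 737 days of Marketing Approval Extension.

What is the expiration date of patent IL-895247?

Base term: filing date + 15 years → 10 June 2013.
Interference Suspension Credit: +244 days → 9 February 2014.
Marketing Approval Extension: 737 days claimed exceeds the 668-day cap, so +668 days → 9 December 2015.

2015-12-09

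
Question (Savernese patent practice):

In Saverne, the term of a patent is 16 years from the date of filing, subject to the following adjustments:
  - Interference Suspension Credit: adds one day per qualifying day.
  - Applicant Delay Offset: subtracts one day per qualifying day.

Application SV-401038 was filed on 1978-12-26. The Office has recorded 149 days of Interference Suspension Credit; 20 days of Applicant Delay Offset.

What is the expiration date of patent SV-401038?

Base term: filing date + 16 years → 26 December 1994.
Interference Suspension Credit: +149 days → 24 May 1995.
Applicant Delay Offset: −20 days → 4 May 1995.

May 4, 1995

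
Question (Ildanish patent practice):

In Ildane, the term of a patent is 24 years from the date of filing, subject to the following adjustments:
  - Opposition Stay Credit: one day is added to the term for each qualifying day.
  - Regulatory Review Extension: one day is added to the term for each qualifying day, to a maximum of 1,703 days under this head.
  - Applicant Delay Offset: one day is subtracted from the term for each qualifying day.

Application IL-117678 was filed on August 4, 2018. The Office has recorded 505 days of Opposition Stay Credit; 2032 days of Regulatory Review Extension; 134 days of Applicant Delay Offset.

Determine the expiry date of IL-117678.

2048-04-08

Base term: filing date + 24 years → 4 August 2042.
Opposition Stay Credit: +505 days → 22 December 2043.
Regulatory Review Extension: 2032 days claimed exceeds the 1703-day cap, so +1703 days → 20 August 2048.
Applicant Delay Offset: −134 days → 8 April 2048.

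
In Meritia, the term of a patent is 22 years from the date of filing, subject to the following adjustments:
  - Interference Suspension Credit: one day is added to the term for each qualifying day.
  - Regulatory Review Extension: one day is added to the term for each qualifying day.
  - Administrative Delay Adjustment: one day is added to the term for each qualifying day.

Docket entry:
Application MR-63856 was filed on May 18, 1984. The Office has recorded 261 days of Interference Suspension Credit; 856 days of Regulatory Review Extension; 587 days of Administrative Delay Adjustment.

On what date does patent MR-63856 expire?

Base term: filing date + 22 years → 18 May 2006.
Interference Suspension Credit: +261 days → 3 February 2007.
Regulatory Review Extension: +856 days → 8 June 2009.
Administrative Delay Adjustment: +587 days → 16 January 2011.

January 16, 2011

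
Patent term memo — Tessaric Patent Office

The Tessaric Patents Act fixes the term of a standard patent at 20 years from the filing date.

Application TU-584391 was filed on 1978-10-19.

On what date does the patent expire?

1998-10-19

Filing date + 20 years → 19 October 1998.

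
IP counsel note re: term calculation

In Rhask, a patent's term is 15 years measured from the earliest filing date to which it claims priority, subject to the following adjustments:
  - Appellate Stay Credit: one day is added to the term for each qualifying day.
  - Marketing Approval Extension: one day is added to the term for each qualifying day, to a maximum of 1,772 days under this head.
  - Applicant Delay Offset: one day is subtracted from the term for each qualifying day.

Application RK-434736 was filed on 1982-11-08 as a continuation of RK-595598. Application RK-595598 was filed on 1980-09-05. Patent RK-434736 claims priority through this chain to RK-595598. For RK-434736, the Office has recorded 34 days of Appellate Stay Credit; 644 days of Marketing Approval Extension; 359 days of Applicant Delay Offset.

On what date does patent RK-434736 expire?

Earliest priority filing: 5 September 1980.
Base term: 5 September 1980 + 15 years → 5 September 1995.
Appellate Stay Credit: +34 days → 9 October 1995.
Marketing Approval Extension: 644 days (within the 1772-day cap) → +644 days → 14 July 1997.
Applicant Delay Offset: −359 days → 20 July 1996.

July 20, 1996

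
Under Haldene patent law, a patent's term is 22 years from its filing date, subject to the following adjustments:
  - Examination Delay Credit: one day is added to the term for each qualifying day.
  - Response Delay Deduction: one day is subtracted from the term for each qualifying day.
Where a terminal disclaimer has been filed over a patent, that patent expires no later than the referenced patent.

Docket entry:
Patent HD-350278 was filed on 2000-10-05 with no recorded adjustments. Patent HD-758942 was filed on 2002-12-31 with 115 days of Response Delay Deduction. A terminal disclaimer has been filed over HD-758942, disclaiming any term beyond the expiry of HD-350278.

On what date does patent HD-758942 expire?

October 5, 2022

Natural term of HD-758942:
  Base: filing + 22 years → 31 December 2024.
  Response Delay Deduction: −115 days → 7 September 2024.
Expiry of referenced patent HD-350278:
  Base: filing + 22 years → 5 October 2022.
Terminal disclaimer: HD-758942 expires on the earlier of 7 September 2024 and 5 October 2022.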